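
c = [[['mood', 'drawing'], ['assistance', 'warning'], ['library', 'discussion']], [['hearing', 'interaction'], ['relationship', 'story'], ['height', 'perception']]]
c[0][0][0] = 'mood'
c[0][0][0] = 'mood'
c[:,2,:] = [['library', 'discussion'], ['height', 'perception']]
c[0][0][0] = 'mood'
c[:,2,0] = ['library', 'height']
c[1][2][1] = 'perception'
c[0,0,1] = 'drawing'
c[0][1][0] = 'assistance'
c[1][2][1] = 'perception'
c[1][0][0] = 'hearing'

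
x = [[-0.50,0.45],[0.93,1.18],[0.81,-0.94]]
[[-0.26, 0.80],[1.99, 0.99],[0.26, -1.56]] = x@ [[1.19, -0.50], [0.75, 1.23]]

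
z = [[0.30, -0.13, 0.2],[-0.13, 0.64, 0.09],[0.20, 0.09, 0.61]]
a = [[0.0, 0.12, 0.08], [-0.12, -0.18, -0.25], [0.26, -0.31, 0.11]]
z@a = [[0.07,-0.0,0.08], [-0.05,-0.16,-0.16], [0.15,-0.18,0.06]]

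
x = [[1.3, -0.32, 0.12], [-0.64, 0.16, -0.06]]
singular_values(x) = [1.5, 0.0]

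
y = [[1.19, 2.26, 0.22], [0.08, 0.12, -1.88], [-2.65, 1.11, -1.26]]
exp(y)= [[5.79, 5.1, -2.18], [3.09, 2.56, -1.42], [-3.62, -2.66, 1.07]]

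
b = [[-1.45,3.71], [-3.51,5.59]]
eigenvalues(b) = [(2.07+0.79j), (2.07-0.79j)]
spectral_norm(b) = 7.68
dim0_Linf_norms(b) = [3.51, 5.59]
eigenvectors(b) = [[(0.72+0j), 0.72-0.00j], [0.68+0.15j, 0.68-0.15j]]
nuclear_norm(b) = 8.32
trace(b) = 4.14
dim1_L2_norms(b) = [3.98, 6.6]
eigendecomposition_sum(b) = [[-0.72+4.98j, 1.85-4.83j], [-1.75+4.57j, (2.79-4.19j)]] + [[-0.73-4.98j, (1.86+4.83j)], [(-1.76-4.57j), 2.80+4.19j]]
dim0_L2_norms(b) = [3.8, 6.71]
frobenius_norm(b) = 7.71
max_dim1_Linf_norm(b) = 5.59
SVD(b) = [[-0.51, -0.86], [-0.86, 0.51]] @ diag([7.682790134786908, 0.6399497986725068]) @ [[0.49, -0.87], [-0.87, -0.49]]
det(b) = 4.92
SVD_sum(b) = [[-1.93, 3.44], [-3.22, 5.75]] + [[0.48, 0.27], [-0.29, -0.16]]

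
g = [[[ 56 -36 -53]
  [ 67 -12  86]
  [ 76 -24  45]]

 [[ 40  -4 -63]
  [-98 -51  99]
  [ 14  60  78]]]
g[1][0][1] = -4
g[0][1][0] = 67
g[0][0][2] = -53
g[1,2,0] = 14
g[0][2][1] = -24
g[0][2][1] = -24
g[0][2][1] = -24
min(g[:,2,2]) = 45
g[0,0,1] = -36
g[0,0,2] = -53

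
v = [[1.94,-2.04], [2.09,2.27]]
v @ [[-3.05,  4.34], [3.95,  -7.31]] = [[-13.98, 23.33],[2.59, -7.52]]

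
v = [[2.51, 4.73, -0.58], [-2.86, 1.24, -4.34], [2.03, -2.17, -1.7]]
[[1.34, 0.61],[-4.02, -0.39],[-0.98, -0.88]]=v @ [[0.35, -0.07], [0.19, 0.19], [0.75, 0.19]]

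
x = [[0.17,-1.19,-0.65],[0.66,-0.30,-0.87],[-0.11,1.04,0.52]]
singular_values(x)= [1.98, 0.78, 0.0]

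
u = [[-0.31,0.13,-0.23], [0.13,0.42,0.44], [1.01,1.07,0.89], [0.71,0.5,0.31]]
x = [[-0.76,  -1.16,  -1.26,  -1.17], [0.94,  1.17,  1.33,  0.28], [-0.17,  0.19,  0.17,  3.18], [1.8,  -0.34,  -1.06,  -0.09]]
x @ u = [[-2.02,-2.52,-1.82], [1.40,2.18,1.57], [2.51,1.83,1.26], [-1.74,-1.09,-1.53]]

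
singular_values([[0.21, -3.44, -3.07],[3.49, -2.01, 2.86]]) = [4.98, 4.58]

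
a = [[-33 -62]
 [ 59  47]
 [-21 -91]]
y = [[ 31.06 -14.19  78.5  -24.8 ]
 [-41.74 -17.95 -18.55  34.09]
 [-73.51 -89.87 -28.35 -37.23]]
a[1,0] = 59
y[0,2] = 78.5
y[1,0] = -41.74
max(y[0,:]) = 78.5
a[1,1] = 47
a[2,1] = -91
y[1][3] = 34.09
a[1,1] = 47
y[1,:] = [-41.74, -17.95, -18.55, 34.09]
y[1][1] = -17.95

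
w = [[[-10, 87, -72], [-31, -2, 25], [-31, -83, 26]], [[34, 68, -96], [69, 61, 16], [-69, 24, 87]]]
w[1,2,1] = 24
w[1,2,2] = 87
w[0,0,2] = -72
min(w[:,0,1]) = 68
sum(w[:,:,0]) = -38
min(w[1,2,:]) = -69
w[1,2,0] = -69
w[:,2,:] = [[-31, -83, 26], [-69, 24, 87]]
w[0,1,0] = -31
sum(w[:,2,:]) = -46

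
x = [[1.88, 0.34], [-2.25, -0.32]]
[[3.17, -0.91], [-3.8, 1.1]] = x@ [[1.69, -0.50],[-0.01, 0.08]]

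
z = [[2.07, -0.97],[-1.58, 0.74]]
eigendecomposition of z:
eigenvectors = [[0.79, 0.42],[-0.61, 0.91]]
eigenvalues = [2.81, -0.0]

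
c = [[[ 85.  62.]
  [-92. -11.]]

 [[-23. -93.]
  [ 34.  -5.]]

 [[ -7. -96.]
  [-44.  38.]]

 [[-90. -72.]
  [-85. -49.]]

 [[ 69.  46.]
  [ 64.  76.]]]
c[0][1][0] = -92.0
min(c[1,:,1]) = -93.0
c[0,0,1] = 62.0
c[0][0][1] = 62.0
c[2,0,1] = -96.0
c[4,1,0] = 64.0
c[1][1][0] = 34.0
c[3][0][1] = -72.0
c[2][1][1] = 38.0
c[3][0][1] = -72.0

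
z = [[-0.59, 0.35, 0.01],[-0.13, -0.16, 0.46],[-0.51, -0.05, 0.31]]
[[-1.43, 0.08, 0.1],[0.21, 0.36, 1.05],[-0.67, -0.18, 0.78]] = z@[[1.78, 1.31, -0.18],[-1.09, 2.38, -0.07],[0.58, 1.97, 2.20]]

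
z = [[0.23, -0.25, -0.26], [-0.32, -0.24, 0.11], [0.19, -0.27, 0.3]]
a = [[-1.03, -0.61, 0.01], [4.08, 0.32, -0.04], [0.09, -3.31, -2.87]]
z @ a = [[-1.28, 0.64, 0.76], [-0.64, -0.25, -0.31], [-1.27, -1.2, -0.85]]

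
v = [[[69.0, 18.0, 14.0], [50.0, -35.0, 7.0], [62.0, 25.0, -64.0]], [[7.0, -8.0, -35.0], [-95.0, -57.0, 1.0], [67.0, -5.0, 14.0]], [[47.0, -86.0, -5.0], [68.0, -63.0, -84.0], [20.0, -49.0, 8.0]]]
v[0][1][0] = 50.0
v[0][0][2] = 14.0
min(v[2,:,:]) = -86.0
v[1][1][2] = 1.0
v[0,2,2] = -64.0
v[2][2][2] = 8.0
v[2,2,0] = 20.0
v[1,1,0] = -95.0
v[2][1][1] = -63.0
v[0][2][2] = -64.0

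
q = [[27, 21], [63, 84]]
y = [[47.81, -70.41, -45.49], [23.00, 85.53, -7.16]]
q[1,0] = 63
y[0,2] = -45.49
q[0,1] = 21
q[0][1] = 21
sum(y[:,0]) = 70.81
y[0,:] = [47.81, -70.41, -45.49]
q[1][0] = 63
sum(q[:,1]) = 105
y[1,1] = 85.53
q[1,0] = 63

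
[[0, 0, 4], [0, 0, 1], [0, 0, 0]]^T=[[0, 0, 0], [0, 0, 0], [4, 1, 0]]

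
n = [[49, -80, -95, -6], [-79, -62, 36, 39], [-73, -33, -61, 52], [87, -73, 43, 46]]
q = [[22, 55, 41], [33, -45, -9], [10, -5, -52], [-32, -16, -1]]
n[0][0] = 49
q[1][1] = -45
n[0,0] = 49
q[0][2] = 41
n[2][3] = 52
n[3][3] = 46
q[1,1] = -45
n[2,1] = -33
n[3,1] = -73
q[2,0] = 10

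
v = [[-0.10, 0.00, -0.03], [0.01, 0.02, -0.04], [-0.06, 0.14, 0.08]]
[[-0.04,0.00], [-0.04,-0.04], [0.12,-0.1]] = v@[[0.03, -0.14], [0.25, -1.01], [1.13, 0.4]]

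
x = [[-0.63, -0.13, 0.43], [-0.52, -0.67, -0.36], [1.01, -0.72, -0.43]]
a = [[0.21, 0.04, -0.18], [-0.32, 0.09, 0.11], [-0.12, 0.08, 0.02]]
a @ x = [[-0.33, 0.08, 0.15], [0.27, -0.10, -0.22], [0.05, -0.05, -0.09]]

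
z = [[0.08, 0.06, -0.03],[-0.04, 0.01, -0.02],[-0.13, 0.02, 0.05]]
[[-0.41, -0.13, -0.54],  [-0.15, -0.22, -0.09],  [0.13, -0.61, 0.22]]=z @[[0.14,3.66,-1.04], [-4.61,-6.98,-5.70], [4.89,0.04,3.94]]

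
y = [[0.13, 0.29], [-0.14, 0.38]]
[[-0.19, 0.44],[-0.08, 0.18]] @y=[[-0.09, 0.11], [-0.04, 0.05]]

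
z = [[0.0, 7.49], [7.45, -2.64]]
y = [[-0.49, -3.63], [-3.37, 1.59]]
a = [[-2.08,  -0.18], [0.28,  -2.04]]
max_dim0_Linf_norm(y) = 3.63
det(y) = -13.01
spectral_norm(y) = 4.22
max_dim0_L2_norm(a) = 2.1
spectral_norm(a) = 2.13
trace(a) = -4.12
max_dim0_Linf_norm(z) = 7.49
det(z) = -55.80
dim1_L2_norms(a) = [2.09, 2.06]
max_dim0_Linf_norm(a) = 2.08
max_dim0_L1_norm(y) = 5.22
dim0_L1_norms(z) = [7.45, 10.13]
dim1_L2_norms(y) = [3.66, 3.73]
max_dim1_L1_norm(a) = 2.32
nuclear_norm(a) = 4.15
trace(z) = -2.64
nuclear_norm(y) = 7.30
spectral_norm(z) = 8.91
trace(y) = 1.10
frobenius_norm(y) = 5.23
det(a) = 4.29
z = y @ a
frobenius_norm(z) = 10.89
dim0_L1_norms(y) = [3.86, 5.22]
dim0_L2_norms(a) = [2.1, 2.05]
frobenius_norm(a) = 2.93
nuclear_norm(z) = 15.17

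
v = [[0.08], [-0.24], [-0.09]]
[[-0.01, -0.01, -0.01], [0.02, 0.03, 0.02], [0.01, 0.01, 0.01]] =v@[[-0.07, -0.14, -0.08]]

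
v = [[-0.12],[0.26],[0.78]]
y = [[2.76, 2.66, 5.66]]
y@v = [[4.78]]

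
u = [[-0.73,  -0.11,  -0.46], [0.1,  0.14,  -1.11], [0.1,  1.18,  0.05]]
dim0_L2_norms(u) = [0.74, 1.19, 1.2]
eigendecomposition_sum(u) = [[(-0.71-0j), (0.16-0j), (-0.19+0j)], [(0.07+0j), -0.02+0.00j, 0.02-0.00j], [-0.01-0.00j, 0.00-0.00j, (-0+0j)]] + [[(-0.01+0.02j), (-0.14+0.14j), -0.14-0.14j], [0.02+0.05j, 0.08+0.57j, -0.56+0.06j], [0.06-0.01j, 0.59-0.05j, (0.03+0.58j)]] + [[-0.01-0.02j, (-0.14-0.14j), -0.14+0.14j], [(0.02-0.05j), (0.08-0.57j), (-0.56-0.06j)], [0.06+0.01j, 0.59+0.05j, 0.03-0.58j]]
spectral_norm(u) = 1.23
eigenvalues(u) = [(-0.73+0j), (0.09+1.17j), (0.09-1.17j)]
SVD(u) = [[-0.53, -0.11, -0.84], [-0.82, 0.32, 0.48], [0.22, 0.94, -0.26]] @ diag([1.2258809458761146, 1.2130559777294787, 0.6700082846000192]) @ [[0.27, 0.17, 0.95], [0.17, 0.96, -0.22], [0.95, -0.22, -0.23]]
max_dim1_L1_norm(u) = 1.35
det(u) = -1.00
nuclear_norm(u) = 3.11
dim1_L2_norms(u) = [0.87, 1.12, 1.19]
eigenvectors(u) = [[1.00+0.00j, -0.17+0.16j, (-0.17-0.16j)], [-0.09+0.00j, (0.04+0.68j), 0.04-0.68j], [(0.02+0j), 0.70+0.00j, 0.70-0.00j]]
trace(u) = -0.54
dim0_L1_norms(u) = [0.93, 1.43, 1.62]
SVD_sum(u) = [[-0.17,  -0.11,  -0.62], [-0.27,  -0.17,  -0.95], [0.07,  0.05,  0.26]] + [[-0.02, -0.12, 0.03], [0.07, 0.38, -0.09], [0.19, 1.1, -0.25]] + [[-0.53, 0.12, 0.13],[0.3, -0.07, -0.07],[-0.16, 0.04, 0.04]]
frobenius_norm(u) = 1.85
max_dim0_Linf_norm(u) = 1.18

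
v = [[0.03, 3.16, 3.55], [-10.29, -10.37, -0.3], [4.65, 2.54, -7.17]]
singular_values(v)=[15.73, 8.16, 1.22]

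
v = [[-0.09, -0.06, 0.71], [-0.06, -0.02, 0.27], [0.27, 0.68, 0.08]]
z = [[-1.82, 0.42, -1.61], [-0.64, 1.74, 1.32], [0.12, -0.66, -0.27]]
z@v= [[-0.3,-0.99,-1.31], [0.31,0.90,0.12], [-0.04,-0.18,-0.11]]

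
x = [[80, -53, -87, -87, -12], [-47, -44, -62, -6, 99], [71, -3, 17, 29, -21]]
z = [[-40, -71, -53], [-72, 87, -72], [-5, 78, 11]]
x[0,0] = 80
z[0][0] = -40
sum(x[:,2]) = -132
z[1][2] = -72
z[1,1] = 87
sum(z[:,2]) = -114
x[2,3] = 29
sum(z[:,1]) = 94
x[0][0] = 80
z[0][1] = -71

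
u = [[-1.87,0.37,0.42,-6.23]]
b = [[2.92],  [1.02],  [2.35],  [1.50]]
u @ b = [[-13.44]]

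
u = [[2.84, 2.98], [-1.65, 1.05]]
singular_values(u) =[4.14, 1.91]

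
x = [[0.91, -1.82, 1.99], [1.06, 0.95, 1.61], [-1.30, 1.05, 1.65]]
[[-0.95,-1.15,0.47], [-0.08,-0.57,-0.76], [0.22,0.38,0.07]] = x @ [[-0.12, -0.40, -0.37], [0.30, 0.20, -0.42], [-0.15, -0.21, 0.02]]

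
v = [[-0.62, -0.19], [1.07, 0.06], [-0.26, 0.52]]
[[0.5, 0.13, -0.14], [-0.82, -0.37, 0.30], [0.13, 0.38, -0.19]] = v @ [[-0.76, -0.38, 0.29], [-0.13, 0.54, -0.22]]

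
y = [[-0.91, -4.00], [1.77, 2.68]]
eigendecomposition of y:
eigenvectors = [[0.83+0.00j, (0.83-0j)], [(-0.37-0.41j), (-0.37+0.41j)]]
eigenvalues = [(0.88+1.96j), (0.88-1.96j)]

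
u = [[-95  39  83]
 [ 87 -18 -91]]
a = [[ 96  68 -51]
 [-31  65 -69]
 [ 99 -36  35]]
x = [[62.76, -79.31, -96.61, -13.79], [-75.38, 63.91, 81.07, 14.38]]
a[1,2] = -69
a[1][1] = 65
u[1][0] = 87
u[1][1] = -18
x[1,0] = -75.38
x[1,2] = 81.07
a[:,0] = [96, -31, 99]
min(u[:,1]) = -18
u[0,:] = [-95, 39, 83]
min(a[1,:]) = -69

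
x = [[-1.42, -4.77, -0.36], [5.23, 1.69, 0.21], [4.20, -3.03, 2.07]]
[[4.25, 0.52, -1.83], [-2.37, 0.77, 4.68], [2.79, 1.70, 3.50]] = x @ [[-0.19, 0.20, 0.85], [-0.87, -0.18, 0.12], [0.46, 0.15, 0.14]]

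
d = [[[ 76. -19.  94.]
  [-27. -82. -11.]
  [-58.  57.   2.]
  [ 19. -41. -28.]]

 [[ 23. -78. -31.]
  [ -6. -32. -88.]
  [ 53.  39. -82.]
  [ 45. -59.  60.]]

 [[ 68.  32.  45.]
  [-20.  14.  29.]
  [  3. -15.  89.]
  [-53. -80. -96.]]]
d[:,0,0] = [76.0, 23.0, 68.0]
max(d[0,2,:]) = 57.0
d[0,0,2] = 94.0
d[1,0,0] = 23.0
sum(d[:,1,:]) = -223.0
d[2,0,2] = 45.0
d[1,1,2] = -88.0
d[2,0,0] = 68.0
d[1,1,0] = -6.0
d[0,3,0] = 19.0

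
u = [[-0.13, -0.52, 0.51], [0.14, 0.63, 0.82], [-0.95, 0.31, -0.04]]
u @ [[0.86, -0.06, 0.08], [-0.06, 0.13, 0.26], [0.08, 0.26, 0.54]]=[[-0.04, 0.07, 0.13], [0.15, 0.29, 0.62], [-0.84, 0.09, -0.02]]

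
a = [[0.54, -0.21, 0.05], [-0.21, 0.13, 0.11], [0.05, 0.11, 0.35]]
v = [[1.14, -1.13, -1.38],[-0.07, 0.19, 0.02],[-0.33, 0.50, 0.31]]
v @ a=[[0.78, -0.54, -0.55], [-0.08, 0.04, 0.02], [-0.27, 0.17, 0.15]]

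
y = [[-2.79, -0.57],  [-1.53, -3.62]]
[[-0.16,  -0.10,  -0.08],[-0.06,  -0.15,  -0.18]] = y@[[0.06, 0.03, 0.02], [-0.01, 0.03, 0.04]]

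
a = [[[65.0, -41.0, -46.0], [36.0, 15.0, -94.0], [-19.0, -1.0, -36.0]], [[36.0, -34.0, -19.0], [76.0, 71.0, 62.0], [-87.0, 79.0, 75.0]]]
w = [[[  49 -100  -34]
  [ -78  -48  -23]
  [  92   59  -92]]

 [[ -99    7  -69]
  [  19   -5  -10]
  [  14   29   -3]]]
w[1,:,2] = [-69, -10, -3]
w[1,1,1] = -5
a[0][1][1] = 15.0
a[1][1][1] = 71.0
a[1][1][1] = 71.0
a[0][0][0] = 65.0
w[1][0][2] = -69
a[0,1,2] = -94.0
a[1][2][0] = -87.0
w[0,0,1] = -100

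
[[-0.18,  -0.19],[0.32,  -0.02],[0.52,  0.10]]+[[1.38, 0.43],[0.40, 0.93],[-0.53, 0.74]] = [[1.2, 0.24], [0.72, 0.91], [-0.01, 0.84]]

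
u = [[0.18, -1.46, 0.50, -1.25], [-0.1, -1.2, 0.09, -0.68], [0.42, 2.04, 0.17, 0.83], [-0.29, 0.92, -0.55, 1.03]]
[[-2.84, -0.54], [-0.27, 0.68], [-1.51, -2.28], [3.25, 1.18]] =u @[[-0.1, 4.31],[-2.65, -1.37],[-1.01, -6.96],[4.95, -0.13]]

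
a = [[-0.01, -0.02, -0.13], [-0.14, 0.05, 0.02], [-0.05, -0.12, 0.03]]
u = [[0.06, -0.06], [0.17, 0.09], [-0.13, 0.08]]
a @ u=[[0.01, -0.01],  [-0.0, 0.01],  [-0.03, -0.01]]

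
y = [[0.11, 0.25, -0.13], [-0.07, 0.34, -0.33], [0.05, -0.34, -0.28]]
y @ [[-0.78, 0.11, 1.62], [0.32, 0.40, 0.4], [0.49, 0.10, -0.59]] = [[-0.07,0.1,0.35], [0.00,0.1,0.22], [-0.29,-0.16,0.11]]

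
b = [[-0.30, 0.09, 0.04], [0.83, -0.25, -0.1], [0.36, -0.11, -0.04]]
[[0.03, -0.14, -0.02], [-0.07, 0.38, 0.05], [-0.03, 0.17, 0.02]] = b @ [[-0.05, 0.49, -0.08],[-0.03, 0.10, -0.52],[0.39, -0.02, 0.14]]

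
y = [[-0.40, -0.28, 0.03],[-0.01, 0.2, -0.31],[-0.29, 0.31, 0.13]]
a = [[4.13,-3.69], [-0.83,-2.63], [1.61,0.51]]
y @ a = [[-1.37, 2.23], [-0.71, -0.65], [-1.25, 0.32]]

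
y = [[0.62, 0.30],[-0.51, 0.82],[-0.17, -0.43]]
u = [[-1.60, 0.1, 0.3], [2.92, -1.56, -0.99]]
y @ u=[[-0.12, -0.41, -0.11], [3.21, -1.33, -0.96], [-0.98, 0.65, 0.37]]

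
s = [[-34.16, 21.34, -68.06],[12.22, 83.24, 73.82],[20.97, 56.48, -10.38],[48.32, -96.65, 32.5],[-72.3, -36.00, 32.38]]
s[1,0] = 12.22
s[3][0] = 48.32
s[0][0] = -34.16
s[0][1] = 21.34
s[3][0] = 48.32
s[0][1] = 21.34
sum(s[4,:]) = -75.91999999999999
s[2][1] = 56.48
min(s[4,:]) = -72.3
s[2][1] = 56.48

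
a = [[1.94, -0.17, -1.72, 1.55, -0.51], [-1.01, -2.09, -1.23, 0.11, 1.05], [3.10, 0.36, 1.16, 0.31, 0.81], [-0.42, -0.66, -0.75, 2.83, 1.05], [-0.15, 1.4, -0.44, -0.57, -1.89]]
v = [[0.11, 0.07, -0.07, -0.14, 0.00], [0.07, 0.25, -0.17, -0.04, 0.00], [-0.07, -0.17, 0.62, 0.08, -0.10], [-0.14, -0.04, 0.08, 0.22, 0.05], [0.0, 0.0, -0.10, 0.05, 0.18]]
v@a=[[-0.02,-0.1,-0.25,-0.24,-0.19], [-0.63,-0.57,-0.60,-0.03,0.05], [1.94,0.4,1.03,0.35,0.63], [-0.08,0.06,0.20,0.4,0.23], [-0.36,0.18,-0.23,0.01,-0.37]]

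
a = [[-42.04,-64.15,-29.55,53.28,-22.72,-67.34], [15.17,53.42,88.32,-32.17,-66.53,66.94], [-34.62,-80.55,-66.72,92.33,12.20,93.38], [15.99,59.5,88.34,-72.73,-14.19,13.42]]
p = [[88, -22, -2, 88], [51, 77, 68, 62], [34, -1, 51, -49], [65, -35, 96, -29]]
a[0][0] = -42.04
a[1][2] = 88.32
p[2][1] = -1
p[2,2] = 51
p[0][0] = 88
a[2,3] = 92.33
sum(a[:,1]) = -31.78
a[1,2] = 88.32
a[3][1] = 59.5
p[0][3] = 88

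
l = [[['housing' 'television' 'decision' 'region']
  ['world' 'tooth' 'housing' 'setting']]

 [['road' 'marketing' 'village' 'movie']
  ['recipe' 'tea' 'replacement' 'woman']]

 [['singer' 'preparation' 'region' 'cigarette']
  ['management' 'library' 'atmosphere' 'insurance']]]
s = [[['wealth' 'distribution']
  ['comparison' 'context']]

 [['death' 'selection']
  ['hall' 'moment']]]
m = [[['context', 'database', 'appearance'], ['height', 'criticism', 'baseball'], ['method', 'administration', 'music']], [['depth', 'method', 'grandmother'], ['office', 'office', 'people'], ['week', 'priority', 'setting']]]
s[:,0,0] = ['wealth', 'death']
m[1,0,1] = 'method'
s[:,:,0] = [['wealth', 'comparison'], ['death', 'hall']]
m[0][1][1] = 'criticism'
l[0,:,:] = [['housing', 'television', 'decision', 'region'], ['world', 'tooth', 'housing', 'setting']]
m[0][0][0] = 'context'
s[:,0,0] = ['wealth', 'death']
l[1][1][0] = 'recipe'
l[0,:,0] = ['housing', 'world']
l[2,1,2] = 'atmosphere'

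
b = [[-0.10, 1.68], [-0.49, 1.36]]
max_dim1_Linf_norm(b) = 1.68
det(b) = 0.69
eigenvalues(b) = [(0.63+0.54j), (0.63-0.54j)]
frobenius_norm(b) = 2.22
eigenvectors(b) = [[0.88+0.00j,0.88-0.00j], [0.38+0.28j,0.38-0.28j]]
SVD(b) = [[-0.76, -0.65], [-0.65, 0.76]] @ diag([2.196408339336824, 0.31287442671406485]) @ [[0.18,-0.98], [-0.98,-0.18]]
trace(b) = 1.26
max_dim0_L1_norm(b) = 3.04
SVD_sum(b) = [[-0.30, 1.64],[-0.26, 1.4]] + [[0.2, 0.04],[-0.23, -0.04]]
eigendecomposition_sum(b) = [[(-0.05+0.7j), 0.84-0.98j], [-0.24+0.29j, 0.68-0.16j]] + [[-0.05-0.70j, 0.84+0.98j], [-0.24-0.29j, (0.68+0.16j)]]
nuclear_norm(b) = 2.51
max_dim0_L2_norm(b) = 2.16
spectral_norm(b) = 2.20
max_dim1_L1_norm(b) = 1.85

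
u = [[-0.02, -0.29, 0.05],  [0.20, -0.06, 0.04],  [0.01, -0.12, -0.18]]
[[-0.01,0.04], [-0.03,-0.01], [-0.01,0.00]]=u @[[-0.16, -0.09], [0.03, -0.11], [0.00, 0.06]]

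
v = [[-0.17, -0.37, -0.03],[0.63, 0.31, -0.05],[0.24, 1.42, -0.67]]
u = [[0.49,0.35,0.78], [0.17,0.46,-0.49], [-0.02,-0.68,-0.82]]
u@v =[[0.32, 1.03, -0.55], [0.14, -0.62, 0.30], [-0.62, -1.37, 0.58]]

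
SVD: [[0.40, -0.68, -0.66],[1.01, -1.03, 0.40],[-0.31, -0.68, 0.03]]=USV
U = [[-0.46, 0.77, -0.45], [-0.86, -0.51, 0.01], [-0.22, 0.39, 0.89]]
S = [1.67, 0.82, 0.64]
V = [[-0.59, 0.81, -0.03], [-0.40, -0.33, -0.86], [-0.7, -0.49, 0.52]]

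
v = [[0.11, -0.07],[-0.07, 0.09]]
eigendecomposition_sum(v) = [[0.10,-0.08], [-0.08,0.07]] + [[0.01, 0.01],[0.01, 0.02]]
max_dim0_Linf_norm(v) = 0.11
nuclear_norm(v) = 0.20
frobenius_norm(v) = 0.17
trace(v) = 0.20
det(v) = 0.00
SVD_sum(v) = [[0.1, -0.08], [-0.08, 0.07]] + [[0.01, 0.01], [0.01, 0.02]]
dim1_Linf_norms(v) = [0.11, 0.09]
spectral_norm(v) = 0.17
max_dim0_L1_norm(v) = 0.18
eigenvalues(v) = [0.17, 0.03]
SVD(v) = [[-0.76, 0.66], [0.66, 0.76]] @ diag([0.17071067811865479, 0.029289321881345236]) @ [[-0.76, 0.66], [0.66, 0.76]]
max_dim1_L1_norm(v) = 0.18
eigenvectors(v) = [[0.76, 0.66], [-0.66, 0.76]]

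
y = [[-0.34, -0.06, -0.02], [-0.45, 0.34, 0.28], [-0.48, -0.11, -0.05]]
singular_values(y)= [0.77, 0.42, 0.0]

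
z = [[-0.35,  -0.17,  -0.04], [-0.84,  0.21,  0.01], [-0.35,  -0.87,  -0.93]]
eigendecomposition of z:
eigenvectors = [[-0.17, 0.28, 0.07], [0.84, 0.37, 0.04], [-0.52, -0.88, 1.0]]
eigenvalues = [0.37, -0.45, -0.99]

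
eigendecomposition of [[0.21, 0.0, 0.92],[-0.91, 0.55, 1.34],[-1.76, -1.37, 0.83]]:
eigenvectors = [[(-0.6+0j), -0.05+0.37j, (-0.05-0.37j)], [0.74+0.00j, (-0.15+0.53j), -0.15-0.53j], [(-0.32+0j), -0.75+0.00j, (-0.75-0j)]]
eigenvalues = [(0.7+0j), (0.44+1.84j), (0.44-1.84j)]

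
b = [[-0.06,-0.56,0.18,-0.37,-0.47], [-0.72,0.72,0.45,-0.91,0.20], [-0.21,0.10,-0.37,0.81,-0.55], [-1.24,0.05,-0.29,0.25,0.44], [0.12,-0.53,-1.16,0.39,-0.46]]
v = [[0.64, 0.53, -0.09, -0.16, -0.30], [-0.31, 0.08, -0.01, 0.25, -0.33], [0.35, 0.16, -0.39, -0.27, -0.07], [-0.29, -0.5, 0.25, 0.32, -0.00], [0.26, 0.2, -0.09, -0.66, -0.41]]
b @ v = [[0.18, 0.04, -0.11, 0.01, 0.38], [-0.21, 0.24, -0.36, -0.25, -0.14], [-0.67, -0.68, 0.41, 0.78, 0.28], [-0.87, -0.74, 0.25, 0.08, 0.20], [-0.40, -0.45, 0.59, 0.59, 0.41]]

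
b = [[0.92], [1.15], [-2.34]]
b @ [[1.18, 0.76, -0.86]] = [[1.09,0.70,-0.79],[1.36,0.87,-0.99],[-2.76,-1.78,2.01]]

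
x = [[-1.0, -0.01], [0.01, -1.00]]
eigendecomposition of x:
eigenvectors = [[0.00+0.71j, 0.00-0.71j], [(0.71+0j), (0.71-0j)]]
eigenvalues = [(-1+0.01j), (-1-0.01j)]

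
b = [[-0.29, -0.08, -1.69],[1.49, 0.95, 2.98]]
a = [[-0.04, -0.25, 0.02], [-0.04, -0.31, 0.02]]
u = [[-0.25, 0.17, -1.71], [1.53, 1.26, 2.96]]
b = u + a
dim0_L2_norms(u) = [1.55, 1.27, 3.42]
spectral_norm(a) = 0.40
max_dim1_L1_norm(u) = 5.75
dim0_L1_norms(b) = [1.78, 1.03, 4.67]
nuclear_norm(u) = 4.72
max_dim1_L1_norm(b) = 5.42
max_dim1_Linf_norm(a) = 0.31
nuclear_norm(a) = 0.41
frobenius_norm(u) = 3.96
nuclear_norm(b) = 4.39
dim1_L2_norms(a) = [0.25, 0.31]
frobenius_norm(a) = 0.40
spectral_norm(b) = 3.83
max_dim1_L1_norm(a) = 0.37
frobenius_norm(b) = 3.87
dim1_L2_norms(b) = [1.72, 3.46]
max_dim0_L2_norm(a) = 0.4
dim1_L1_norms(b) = [2.06, 5.42]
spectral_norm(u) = 3.87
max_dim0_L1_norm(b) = 4.67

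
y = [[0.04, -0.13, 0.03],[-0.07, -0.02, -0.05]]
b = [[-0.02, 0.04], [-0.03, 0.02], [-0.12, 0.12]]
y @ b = [[-0.0,0.0],  [0.01,-0.01]]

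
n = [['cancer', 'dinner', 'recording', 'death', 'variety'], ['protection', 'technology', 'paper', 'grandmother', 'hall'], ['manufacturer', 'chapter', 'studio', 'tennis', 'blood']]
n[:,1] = ['dinner', 'technology', 'chapter']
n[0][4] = 'variety'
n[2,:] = ['manufacturer', 'chapter', 'studio', 'tennis', 'blood']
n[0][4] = 'variety'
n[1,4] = 'hall'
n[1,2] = 'paper'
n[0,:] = ['cancer', 'dinner', 'recording', 'death', 'variety']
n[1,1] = 'technology'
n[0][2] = 'recording'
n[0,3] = 'death'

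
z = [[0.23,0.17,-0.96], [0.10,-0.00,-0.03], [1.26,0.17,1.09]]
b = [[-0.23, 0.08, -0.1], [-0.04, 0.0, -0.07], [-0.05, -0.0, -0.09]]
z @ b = [[-0.01, 0.02, 0.05], [-0.02, 0.01, -0.01], [-0.35, 0.10, -0.24]]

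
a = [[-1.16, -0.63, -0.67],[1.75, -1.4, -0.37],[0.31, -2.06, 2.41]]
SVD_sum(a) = [[-0.12, 0.25, -0.23], [0.43, -0.93, 0.83], [1.0, -2.16, 1.95]] + [[-0.43, 0.06, 0.29], [1.50, -0.21, -1.0], [-0.69, 0.10, 0.46]] + [[-0.62,-0.94,-0.73],[-0.17,-0.27,-0.21],[0.0,0.00,0.0]]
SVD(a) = [[-0.11, -0.25, -0.96], [0.39, 0.88, -0.27], [0.91, -0.41, 0.0]] @ diag([3.3635968831345178, 2.060390009584556, 1.3926984656313506]) @ [[0.32, -0.70, 0.63], [0.83, -0.11, -0.55], [0.46, 0.7, 0.54]]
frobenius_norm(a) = 4.18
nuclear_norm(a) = 6.82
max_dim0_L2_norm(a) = 2.57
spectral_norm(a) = 3.36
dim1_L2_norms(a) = [1.48, 2.27, 3.19]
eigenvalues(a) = [(-1.42+1.26j), (-1.42-1.26j), (2.68+0j)]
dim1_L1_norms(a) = [2.46, 3.52, 4.78]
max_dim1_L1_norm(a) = 4.78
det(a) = 9.65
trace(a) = -0.15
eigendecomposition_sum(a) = [[-0.61+0.72j, -0.40-0.55j, -0.15+0.02j], [0.85+0.92j, -0.79+0.44j, 0.21j], [0.33+0.55j, (-0.44+0.14j), (-0.02+0.1j)]] + [[(-0.61-0.72j),  (-0.4+0.55j),  (-0.15-0.02j)], [(0.85-0.92j),  -0.79-0.44j,  -0.21j], [(0.33-0.55j),  (-0.44-0.14j),  -0.02-0.10j]] + [[(0.05-0j), (0.18+0j), -0.36-0.00j], [0.05-0.00j, 0.18+0.00j, -0.38-0.00j], [(-0.34+0j), (-1.18-0j), (2.45+0j)]]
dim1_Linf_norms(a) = [1.16, 1.75, 2.41]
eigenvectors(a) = [[(0.07+0.55j), 0.07-0.55j, (-0.15+0j)], [0.74+0.00j, 0.74-0.00j, (-0.15+0j)], [0.37+0.08j, 0.37-0.08j, 0.98+0.00j]]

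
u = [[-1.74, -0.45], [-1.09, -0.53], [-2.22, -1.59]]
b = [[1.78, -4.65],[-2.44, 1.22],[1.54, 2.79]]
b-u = [[3.52, -4.2], [-1.35, 1.75], [3.76, 4.38]]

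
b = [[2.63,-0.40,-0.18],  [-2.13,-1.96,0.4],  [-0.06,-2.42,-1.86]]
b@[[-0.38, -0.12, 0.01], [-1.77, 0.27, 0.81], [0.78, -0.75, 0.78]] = [[-0.43, -0.29, -0.44], [4.59, -0.57, -1.30], [2.86, 0.75, -3.41]]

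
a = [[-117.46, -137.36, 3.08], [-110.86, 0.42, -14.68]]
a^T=[[-117.46, -110.86], [-137.36, 0.42], [3.08, -14.68]]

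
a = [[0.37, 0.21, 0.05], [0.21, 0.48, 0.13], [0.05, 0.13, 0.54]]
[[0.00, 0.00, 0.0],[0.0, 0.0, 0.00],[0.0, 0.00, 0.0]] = a@ [[0.0, 0.00, 0.0],[0.00, 0.0, 0.0],[0.00, 0.00, 0.0]]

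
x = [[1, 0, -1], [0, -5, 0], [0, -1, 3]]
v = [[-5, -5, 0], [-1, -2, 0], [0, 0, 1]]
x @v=[[-5, -5, -1], [5, 10, 0], [1, 2, 3]]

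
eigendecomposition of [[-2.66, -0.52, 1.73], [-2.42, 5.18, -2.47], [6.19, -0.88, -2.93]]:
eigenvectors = [[0.44, 0.41, -0.09],[-0.1, 0.53, 0.98],[-0.89, 0.75, -0.16]]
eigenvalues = [-6.07, -0.17, 5.83]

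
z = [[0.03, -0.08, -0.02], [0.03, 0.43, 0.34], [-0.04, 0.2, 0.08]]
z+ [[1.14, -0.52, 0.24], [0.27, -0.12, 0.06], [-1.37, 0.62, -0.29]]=[[1.17, -0.60, 0.22], [0.3, 0.31, 0.40], [-1.41, 0.82, -0.21]]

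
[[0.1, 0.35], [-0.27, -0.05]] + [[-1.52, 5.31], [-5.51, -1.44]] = [[-1.42, 5.66], [-5.78, -1.49]]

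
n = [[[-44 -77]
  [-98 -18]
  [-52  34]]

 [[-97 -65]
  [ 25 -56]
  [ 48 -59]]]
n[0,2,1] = 34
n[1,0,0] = -97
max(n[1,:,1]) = -56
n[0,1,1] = -18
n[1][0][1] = -65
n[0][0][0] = -44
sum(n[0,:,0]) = -194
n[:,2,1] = [34, -59]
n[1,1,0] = 25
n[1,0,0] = -97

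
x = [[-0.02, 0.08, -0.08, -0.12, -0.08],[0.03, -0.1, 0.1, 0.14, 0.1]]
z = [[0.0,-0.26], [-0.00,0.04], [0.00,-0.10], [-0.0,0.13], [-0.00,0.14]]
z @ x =[[-0.01, 0.03, -0.03, -0.04, -0.03], [0.0, -0.0, 0.0, 0.01, 0.00], [-0.0, 0.01, -0.01, -0.01, -0.01], [0.0, -0.01, 0.01, 0.02, 0.01], [0.0, -0.01, 0.01, 0.02, 0.01]]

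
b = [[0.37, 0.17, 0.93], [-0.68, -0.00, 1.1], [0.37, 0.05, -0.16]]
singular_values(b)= [1.5, 0.79, 0.0]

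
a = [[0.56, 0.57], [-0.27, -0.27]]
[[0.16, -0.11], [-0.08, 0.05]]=a@[[0.23, 0.03], [0.05, -0.22]]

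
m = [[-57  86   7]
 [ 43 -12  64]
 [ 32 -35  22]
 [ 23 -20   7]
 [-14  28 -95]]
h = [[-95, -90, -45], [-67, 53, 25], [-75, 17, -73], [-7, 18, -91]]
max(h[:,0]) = -7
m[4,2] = -95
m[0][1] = 86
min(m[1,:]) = -12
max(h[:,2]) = 25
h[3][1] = 18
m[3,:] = [23, -20, 7]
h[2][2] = -73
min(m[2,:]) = -35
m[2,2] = 22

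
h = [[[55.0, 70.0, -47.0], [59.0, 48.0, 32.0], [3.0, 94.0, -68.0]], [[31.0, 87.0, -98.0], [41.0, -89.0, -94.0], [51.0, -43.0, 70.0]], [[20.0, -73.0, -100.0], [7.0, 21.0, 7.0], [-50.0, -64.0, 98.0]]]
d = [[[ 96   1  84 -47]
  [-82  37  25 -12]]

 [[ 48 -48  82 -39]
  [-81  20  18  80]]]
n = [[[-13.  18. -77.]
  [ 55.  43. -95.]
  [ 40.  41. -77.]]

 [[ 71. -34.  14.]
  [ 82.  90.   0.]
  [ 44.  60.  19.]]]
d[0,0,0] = 96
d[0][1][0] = -82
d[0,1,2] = 25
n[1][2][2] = 19.0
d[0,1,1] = 37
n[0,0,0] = -13.0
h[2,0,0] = 20.0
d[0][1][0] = -82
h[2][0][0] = 20.0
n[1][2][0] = 44.0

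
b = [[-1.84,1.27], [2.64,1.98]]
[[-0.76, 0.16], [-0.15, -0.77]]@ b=[[1.82, -0.65], [-1.76, -1.72]]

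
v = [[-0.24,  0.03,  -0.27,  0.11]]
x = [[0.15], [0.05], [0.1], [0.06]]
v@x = [[-0.05]]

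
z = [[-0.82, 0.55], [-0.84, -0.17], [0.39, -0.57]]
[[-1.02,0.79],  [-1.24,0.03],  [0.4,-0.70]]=z @[[1.42, -0.25], [0.27, 1.06]]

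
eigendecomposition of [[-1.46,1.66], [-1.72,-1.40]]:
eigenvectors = [[-0.01+0.70j, (-0.01-0.7j)], [(-0.71+0j), -0.71-0.00j]]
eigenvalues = [(-1.43+1.69j), (-1.43-1.69j)]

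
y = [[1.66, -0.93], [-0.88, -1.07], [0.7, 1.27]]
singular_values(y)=[2.04, 1.86]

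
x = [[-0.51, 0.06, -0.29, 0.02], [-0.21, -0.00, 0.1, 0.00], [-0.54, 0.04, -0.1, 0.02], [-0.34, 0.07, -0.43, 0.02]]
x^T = [[-0.51, -0.21, -0.54, -0.34], [0.06, -0.00, 0.04, 0.07], [-0.29, 0.10, -0.10, -0.43], [0.02, 0.0, 0.02, 0.02]]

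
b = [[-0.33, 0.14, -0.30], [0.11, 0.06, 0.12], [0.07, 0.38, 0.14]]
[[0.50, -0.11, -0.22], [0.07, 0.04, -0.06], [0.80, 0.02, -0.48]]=b @ [[1.18,  0.02,  -1.03], [2.55,  -0.08,  -1.51], [-1.78,  0.32,  1.17]]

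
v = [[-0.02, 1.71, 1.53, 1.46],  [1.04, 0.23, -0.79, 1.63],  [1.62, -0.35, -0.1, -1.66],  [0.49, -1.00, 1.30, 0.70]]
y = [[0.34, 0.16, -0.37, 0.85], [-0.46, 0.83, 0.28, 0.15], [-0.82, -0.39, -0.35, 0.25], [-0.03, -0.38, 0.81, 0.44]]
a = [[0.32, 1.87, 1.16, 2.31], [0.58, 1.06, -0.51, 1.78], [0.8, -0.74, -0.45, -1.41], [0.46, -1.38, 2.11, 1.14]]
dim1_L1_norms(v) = [4.72, 3.69, 3.73, 3.49]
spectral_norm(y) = 1.01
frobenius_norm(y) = 2.00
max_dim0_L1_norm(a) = 6.64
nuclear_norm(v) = 8.75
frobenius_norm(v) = 4.55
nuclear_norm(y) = 4.00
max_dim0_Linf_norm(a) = 2.31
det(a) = -10.04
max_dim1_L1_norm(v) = 4.72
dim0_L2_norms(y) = [1.0, 1.01, 1.0, 1.0]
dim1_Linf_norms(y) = [0.85, 0.83, 0.82, 0.81]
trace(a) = 2.07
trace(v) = 0.81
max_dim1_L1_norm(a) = 5.66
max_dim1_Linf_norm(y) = 0.85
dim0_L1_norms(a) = [2.16, 5.05, 4.23, 6.64]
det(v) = -19.75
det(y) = -1.00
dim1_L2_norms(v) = [2.72, 2.1, 2.35, 1.85]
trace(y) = 1.26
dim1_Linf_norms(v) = [1.71, 1.63, 1.66, 1.3]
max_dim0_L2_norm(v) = 2.83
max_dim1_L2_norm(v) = 2.72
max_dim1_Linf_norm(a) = 2.31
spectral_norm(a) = 4.11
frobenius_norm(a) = 5.14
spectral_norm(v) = 3.25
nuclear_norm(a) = 8.78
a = v + y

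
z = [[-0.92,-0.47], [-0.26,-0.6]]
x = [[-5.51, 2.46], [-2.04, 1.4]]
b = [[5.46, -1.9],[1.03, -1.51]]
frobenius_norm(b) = 6.06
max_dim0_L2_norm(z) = 0.96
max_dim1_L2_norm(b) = 5.78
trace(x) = -4.11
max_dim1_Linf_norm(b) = 5.46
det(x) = -2.70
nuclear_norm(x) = 6.92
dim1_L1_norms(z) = [1.39, 0.86]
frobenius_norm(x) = 6.52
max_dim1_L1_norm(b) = 7.36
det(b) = -6.29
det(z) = 0.43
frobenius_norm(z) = 1.22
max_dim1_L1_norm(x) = 7.97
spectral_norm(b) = 5.97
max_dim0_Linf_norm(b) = 5.46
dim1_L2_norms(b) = [5.78, 1.83]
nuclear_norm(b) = 7.02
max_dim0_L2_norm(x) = 5.88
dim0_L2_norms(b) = [5.56, 2.43]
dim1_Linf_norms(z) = [0.92, 0.6]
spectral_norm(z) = 1.17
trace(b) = 3.95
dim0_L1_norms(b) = [6.49, 3.41]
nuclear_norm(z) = 1.53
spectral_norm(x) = 6.51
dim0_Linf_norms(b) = [5.46, 1.9]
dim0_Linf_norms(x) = [5.51, 2.46]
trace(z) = -1.52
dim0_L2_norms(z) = [0.96, 0.76]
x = z @ b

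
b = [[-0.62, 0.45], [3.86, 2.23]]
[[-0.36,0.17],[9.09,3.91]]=b @[[1.57, 0.44], [1.36, 0.99]]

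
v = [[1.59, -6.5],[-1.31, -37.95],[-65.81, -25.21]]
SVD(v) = [[0.02, -0.19], [0.27, -0.95], [0.96, 0.26]] @ diag([72.4902162419678, 34.61741540312838]) @ [[-0.88, -0.48], [-0.48, 0.88]]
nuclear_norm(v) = 107.11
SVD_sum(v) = [[-1.49,-0.81], [-16.90,-9.15], [-61.45,-33.27]] + [[3.08, -5.69], [15.59, -28.80], [-4.36, 8.06]]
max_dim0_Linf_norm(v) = 65.81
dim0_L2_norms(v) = [65.84, 46.02]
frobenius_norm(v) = 80.33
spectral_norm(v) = 72.49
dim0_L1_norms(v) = [68.71, 69.66]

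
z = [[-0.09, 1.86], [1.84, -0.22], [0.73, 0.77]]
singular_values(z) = [2.03, 1.98]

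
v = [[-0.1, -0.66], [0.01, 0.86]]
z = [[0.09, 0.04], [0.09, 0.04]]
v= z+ [[-0.19, -0.7],[-0.08, 0.82]]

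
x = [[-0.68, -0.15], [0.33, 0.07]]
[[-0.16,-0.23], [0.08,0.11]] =x @ [[0.23, 0.34], [0.02, 0.0]]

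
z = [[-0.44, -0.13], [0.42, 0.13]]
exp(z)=[[0.62, -0.11], [0.36, 1.11]]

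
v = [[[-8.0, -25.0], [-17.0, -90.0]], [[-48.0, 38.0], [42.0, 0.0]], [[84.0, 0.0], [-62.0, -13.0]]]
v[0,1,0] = -17.0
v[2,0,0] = 84.0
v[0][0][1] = -25.0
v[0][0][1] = -25.0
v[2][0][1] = 0.0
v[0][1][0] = -17.0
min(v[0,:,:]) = -90.0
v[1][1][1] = 0.0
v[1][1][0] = 42.0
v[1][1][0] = 42.0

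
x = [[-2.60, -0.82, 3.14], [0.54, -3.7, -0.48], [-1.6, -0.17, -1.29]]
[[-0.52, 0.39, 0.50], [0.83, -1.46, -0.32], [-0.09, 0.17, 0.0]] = x @ [[0.15, -0.19, -0.09], [-0.19, 0.36, 0.06], [-0.09, 0.06, 0.10]]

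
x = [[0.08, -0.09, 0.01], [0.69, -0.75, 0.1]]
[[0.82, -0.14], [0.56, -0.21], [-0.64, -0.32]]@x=[[-0.03,  0.03,  -0.01], [-0.10,  0.11,  -0.02], [-0.27,  0.3,  -0.04]]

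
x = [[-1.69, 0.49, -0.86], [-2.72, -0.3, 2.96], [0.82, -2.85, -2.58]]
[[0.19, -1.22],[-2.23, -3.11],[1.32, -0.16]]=x@[[0.20, 0.93], [0.10, 0.46], [-0.56, -0.15]]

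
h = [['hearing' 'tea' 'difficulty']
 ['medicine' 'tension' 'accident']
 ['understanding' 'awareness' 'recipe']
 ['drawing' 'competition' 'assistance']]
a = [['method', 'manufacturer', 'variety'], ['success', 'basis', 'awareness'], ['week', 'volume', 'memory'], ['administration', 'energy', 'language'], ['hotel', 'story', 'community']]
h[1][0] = 'medicine'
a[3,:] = ['administration', 'energy', 'language']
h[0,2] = 'difficulty'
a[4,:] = ['hotel', 'story', 'community']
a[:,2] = ['variety', 'awareness', 'memory', 'language', 'community']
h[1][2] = 'accident'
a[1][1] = 'basis'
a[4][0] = 'hotel'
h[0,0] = 'hearing'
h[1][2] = 'accident'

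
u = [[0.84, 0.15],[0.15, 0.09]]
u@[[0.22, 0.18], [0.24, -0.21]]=[[0.22, 0.12], [0.05, 0.01]]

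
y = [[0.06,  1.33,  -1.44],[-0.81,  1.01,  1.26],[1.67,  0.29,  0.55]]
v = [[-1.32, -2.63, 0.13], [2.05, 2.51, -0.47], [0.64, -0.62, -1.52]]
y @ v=[[1.73, 4.07, 1.57],[3.95, 3.88, -2.50],[-1.26, -4.01, -0.76]]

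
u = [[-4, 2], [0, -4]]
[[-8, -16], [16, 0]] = u @ [[0, 4], [-4, 0]]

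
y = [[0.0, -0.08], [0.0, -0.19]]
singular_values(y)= [0.21, 0.0]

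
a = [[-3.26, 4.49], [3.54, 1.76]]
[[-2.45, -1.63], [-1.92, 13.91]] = a @ [[-0.20,3.02],[-0.69,1.83]]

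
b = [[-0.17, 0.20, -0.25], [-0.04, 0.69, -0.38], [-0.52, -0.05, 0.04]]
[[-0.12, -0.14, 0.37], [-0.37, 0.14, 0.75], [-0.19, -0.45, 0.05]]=b @ [[0.4, 0.84, -0.21],[-0.71, 0.43, 0.62],[-0.37, 0.33, -0.83]]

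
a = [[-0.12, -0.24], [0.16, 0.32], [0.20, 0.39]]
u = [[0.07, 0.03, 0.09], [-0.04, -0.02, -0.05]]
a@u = [[0.0, 0.0, 0.00], [-0.0, -0.00, -0.0], [-0.0, -0.0, -0.00]]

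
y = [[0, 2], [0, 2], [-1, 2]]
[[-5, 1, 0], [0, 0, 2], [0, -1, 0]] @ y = [[0, -8], [-2, 4], [0, -2]]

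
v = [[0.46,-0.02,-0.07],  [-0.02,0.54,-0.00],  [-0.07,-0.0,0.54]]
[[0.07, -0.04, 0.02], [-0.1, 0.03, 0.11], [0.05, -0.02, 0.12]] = v@[[0.16, -0.1, 0.09], [-0.18, 0.05, 0.21], [0.12, -0.05, 0.23]]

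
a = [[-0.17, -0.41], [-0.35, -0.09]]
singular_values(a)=[0.52, 0.25]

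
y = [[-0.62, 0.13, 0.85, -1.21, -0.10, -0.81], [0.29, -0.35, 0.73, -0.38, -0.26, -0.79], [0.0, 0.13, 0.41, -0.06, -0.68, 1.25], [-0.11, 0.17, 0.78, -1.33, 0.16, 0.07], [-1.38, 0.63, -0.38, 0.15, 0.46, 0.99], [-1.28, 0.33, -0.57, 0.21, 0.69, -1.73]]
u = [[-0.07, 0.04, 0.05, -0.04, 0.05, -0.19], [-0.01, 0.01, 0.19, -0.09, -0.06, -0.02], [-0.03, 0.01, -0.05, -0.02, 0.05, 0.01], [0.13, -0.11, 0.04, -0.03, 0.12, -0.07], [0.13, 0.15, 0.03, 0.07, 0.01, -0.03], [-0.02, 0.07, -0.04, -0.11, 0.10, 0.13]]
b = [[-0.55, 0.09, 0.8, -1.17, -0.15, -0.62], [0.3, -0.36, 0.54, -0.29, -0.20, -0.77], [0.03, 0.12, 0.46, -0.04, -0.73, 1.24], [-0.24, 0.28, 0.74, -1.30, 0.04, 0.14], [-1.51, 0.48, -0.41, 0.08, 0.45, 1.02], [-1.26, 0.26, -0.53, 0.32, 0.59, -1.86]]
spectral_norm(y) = 2.81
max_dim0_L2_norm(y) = 2.61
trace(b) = -3.16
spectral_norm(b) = 2.81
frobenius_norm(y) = 4.33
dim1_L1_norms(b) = [3.38, 2.46, 2.62, 2.74, 3.95, 4.82]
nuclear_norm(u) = 1.10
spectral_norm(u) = 0.28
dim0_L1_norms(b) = [3.89, 1.59, 3.48, 3.2, 2.16, 5.65]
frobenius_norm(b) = 4.29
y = b + u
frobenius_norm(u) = 0.50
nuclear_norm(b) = 8.29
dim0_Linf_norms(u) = [0.13, 0.15, 0.19, 0.11, 0.12, 0.19]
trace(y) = -3.16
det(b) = 0.20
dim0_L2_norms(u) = [0.2, 0.2, 0.21, 0.17, 0.18, 0.24]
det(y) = 0.13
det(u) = 0.00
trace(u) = 0.00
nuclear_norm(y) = 8.30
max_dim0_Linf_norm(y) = 1.73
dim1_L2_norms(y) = [1.8, 1.26, 1.49, 1.56, 1.91, 2.36]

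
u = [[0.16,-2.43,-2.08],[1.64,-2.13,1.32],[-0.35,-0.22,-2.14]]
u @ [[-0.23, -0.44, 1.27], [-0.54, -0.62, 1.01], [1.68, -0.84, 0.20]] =[[-2.22, 3.18, -2.67], [2.99, -0.51, 0.20], [-3.4, 2.09, -1.09]]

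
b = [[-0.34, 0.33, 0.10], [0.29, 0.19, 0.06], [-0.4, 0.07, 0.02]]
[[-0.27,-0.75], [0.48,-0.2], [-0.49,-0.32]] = b @ [[1.3,0.48], [0.22,-1.73], [0.95,-0.11]]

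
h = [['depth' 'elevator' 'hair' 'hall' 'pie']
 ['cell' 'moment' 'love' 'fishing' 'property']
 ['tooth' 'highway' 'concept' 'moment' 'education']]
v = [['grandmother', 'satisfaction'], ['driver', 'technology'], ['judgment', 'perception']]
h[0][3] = 'hall'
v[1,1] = 'technology'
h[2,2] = 'concept'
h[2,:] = ['tooth', 'highway', 'concept', 'moment', 'education']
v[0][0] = 'grandmother'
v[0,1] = 'satisfaction'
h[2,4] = 'education'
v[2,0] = 'judgment'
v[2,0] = 'judgment'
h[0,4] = 'pie'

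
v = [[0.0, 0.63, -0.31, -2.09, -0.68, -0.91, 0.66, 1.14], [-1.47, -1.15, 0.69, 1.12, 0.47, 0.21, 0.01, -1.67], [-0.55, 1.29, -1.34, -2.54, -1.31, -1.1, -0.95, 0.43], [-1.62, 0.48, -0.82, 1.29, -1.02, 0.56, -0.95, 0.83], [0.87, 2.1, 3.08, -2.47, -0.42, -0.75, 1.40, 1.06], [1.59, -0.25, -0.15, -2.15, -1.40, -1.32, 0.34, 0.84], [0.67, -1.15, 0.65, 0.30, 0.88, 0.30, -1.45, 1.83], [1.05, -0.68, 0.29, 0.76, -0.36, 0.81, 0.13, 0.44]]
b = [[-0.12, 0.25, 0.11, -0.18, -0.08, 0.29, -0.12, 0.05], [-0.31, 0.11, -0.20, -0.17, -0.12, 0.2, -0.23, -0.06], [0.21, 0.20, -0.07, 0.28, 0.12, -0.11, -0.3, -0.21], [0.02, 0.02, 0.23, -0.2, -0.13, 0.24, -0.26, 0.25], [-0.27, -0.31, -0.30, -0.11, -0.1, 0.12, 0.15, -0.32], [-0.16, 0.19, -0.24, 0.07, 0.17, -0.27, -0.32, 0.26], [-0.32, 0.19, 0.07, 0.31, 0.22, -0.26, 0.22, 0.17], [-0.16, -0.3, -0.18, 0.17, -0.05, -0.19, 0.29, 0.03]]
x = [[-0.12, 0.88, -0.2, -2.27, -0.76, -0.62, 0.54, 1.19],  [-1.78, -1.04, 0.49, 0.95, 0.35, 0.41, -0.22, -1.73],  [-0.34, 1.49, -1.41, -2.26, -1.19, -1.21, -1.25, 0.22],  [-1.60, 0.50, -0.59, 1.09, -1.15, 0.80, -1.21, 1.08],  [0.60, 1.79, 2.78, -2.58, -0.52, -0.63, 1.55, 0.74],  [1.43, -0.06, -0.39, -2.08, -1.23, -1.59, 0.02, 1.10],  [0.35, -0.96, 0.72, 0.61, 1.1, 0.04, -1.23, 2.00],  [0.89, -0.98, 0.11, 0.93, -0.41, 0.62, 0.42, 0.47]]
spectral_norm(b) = 0.94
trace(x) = -4.35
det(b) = 0.00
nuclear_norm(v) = 21.47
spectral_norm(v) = 6.68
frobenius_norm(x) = 9.26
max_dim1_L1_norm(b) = 1.76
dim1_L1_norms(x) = [6.58, 6.97, 9.37, 8.02, 11.19, 7.9, 7.01, 4.83]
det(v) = 257.07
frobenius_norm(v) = 9.31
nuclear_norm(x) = 21.42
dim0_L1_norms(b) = [1.57, 1.57, 1.4, 1.49, 0.99, 1.68, 1.89, 1.35]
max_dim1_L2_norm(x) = 4.64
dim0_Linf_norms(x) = [1.78, 1.79, 2.78, 2.58, 1.23, 1.59, 1.55, 2.0]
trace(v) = -3.95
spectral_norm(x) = 6.54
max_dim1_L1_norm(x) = 11.19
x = v + b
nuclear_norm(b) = 3.81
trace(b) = -0.40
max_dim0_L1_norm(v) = 12.72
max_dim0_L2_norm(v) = 5.01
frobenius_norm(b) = 1.64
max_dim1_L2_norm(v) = 4.96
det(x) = 191.38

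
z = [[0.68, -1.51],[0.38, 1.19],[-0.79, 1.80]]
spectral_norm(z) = 2.75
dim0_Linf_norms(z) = [0.79, 1.8]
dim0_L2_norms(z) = [1.11, 2.63]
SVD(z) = [[0.60, 0.25], [-0.37, 0.93], [-0.71, -0.27]] @ diag([2.750546647685, 0.775624354251987]) @ [[0.30,-0.95],  [0.95,0.30]]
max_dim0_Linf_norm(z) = 1.8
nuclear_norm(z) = 3.53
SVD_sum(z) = [[0.49,-1.57], [-0.31,0.97], [-0.59,1.86]] + [[0.19,0.06],[0.69,0.22],[-0.2,-0.06]]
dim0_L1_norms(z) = [1.85, 4.5]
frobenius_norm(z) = 2.86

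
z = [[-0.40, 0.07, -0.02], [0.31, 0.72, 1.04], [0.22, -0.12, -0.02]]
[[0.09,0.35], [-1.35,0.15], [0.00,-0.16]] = z@[[-0.21, -1.07], [-0.24, -0.83], [-1.07, 1.04]]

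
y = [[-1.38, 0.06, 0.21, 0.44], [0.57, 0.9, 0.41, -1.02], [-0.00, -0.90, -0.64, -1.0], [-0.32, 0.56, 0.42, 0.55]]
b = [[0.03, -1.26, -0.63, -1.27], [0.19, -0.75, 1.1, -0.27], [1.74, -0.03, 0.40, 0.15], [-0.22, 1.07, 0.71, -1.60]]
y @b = [[0.24,2.16,1.33,1.06],[1.13,-2.50,0.07,0.73],[-1.06,-0.38,-1.96,1.75],[0.71,0.56,1.38,-0.56]]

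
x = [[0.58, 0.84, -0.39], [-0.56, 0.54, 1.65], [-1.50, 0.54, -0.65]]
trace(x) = 0.47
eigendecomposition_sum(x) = [[(0.42+0.44j), 0.32-0.21j, 0.03-0.32j], [(-0.47+0.77j), 0.43+0.38j, 0.48-0.08j], [(-0.45+0.11j), (0.02+0.29j), (0.21+0.14j)]] + [[(0.42-0.44j), 0.32+0.21j, (0.03+0.32j)],[(-0.47-0.77j), 0.43-0.38j, (0.48+0.08j)],[-0.45-0.11j, 0.02-0.29j, (0.21-0.14j)]] + [[(-0.25+0j), 0.21+0.00j, (-0.45+0j)], [(0.39-0j), (-0.32-0j), 0.69-0.00j], [-0.59+0.00j, (0.49+0j), (-1.06+0j)]]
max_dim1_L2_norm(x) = 1.82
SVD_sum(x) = [[0.22,-0.1,-0.35],[-0.91,0.40,1.47],[-0.18,0.08,0.29]] + [[0.04,  -0.01,  0.03], [0.28,  -0.08,  0.19], [-1.35,  0.39,  -0.94]] + [[0.32, 0.95, -0.07], [0.07, 0.21, -0.01], [0.03, 0.07, -0.01]]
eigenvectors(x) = [[(0.13-0.49j),(0.13+0.49j),0.33+0.00j],[0.76+0.00j,(0.76-0j),-0.51+0.00j],[(0.28+0.28j),(0.28-0.28j),(0.79+0j)]]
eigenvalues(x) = [(1.05+0.96j), (1.05-0.96j), (-1.63+0j)]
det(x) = -3.30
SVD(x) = [[-0.23, -0.03, 0.97], [0.95, -0.20, 0.22], [0.19, 0.98, 0.08]] @ diag([1.861011002303612, 1.7196809816836227, 1.0321024031270136]) @ [[-0.51, 0.23, 0.83], [-0.80, 0.23, -0.56], [0.32, 0.95, -0.07]]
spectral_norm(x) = 1.86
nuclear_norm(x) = 4.61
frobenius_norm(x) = 2.74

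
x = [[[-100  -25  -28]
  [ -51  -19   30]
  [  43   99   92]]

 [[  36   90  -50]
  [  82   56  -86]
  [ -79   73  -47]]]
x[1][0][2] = -50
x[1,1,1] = 56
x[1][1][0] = 82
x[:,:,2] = [[-28, 30, 92], [-50, -86, -47]]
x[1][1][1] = 56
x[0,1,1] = -19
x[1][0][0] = 36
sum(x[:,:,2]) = -89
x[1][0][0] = 36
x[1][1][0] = 82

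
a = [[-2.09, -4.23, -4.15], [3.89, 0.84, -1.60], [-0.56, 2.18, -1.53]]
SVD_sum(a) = [[-2.79, -4.32, -3.48],  [0.65, 1.00, 0.81],  [0.18, 0.28, 0.23]] + [[0.73, 0.04, -0.64], [3.03, 0.16, -2.63], [0.51, 0.03, -0.44]] + [[-0.03, 0.05, -0.03],[0.22, -0.32, 0.23],[-1.25, 1.87, -1.32]]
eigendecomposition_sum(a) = [[-0.45+1.52j, -2.15+0.22j, (-0.84-1.53j)], [(1.61+0.31j), 0.44+2.20j, -1.49+1.02j], [(0.27-0.73j), (1.06-0.04j), 0.36+0.77j]] + [[-0.45-1.52j, -2.15-0.22j, -0.84+1.53j], [1.61-0.31j, (0.44-2.2j), (-1.49-1.02j)], [0.27+0.73j, (1.06+0.04j), 0.36-0.77j]] + [[(-1.2-0j), (0.08+0j), -2.47+0.00j], [0.67+0.00j, (-0.04-0j), (1.39-0j)], [(-1.09-0j), 0.07+0.00j, (-2.25+0j)]]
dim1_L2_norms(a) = [6.28, 4.29, 2.72]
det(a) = -70.71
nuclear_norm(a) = 13.22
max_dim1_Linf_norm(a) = 4.23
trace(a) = -2.78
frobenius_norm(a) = 8.08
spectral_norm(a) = 6.38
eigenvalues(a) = [(0.36+4.49j), (0.36-4.49j), (-3.49+0j)]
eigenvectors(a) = [[(-0.06+0.65j), (-0.06-0.65j), 0.68+0.00j], [0.68+0.00j, 0.68-0.00j, -0.38+0.00j], [0.05-0.32j, 0.05+0.32j, (0.62+0j)]]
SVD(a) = [[-0.97,-0.23,0.03],[0.23,-0.96,-0.17],[0.06,-0.16,0.99]] @ diag([6.3846235711919785, 4.186250544486211, 2.645749087303767]) @ [[0.45, 0.70, 0.56], [-0.75, -0.04, 0.66], [-0.48, 0.72, -0.51]]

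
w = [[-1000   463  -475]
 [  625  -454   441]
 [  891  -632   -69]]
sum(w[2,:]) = 190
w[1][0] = 625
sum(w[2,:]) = 190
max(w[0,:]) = 463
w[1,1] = -454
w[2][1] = -632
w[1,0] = 625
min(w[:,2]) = -475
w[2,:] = [891, -632, -69]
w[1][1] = -454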